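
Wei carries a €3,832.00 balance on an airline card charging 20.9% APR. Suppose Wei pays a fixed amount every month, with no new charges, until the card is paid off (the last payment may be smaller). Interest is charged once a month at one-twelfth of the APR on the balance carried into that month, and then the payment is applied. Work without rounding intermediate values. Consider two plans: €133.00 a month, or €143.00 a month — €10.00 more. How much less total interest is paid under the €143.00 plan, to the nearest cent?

Monthly rate r = 20.9%/12 = 1.74167% = 0.0174167.
At €133.00/mo: n = ⌈−ln(1 − rB₀/P)/ln(1+r)⌉ = 41 payments (last €47.28); total interest = total paid − €3,832.00 = €1,535.28.
At €143.00/mo: 37 payments (last €59.12); total interest €1,375.12.
Interest saved = €1,535.28 − €1,375.12 = €160.16.

€160.16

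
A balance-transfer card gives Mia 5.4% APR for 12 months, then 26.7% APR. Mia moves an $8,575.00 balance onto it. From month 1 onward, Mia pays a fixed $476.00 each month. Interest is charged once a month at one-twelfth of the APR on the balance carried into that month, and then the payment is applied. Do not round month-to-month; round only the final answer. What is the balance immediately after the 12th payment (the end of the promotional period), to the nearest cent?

Promo months 1–12 at r₀ = 5.4%/12 = 0.0045; months 13+ at r₁ = 26.7%/12 = 0.02225.
After month 12: iterate B ← B·(1+r₀) − $476.00 for 12 months → $3,194.17.

$3,194.17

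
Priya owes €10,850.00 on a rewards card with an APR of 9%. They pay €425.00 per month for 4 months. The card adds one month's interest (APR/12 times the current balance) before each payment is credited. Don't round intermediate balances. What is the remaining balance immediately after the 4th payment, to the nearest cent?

Monthly rate r = 9%/12 = 0.75% = 0.0075.
Each month: B ← B·(1+r) − €425.00.
Month 1: interest €81.38; balance after payment €10,506.38.
Month 2: interest €78.80; balance after payment €10,160.17.
Month 3: interest €76.20; balance after payment €9,811.37.
Month 4: interest €73.59; balance after payment €9,459.96.

€9,459.96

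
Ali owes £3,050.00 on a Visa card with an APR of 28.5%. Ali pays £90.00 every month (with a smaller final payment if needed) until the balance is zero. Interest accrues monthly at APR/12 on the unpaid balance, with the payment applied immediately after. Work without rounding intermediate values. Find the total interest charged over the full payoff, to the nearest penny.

Monthly rate r = 28.5%/12 = 2.375% = 0.02375.
Payoff takes n = ⌈−ln(1 − rB₀/P)/ln(1+r)⌉ = ⌈69.616⌉ = 70 payments; the last is £55.66.
Total paid = 69·£90.00 + £55.66 = £6,265.66.
Total interest = total paid − principal = £6,265.66 − £3,050.00 = £3,215.66.

£3,215.66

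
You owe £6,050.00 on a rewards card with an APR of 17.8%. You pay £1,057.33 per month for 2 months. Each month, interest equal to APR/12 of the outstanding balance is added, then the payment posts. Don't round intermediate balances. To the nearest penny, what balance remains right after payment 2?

Monthly rate r = 17.8%/12 = 1.48333% = 0.0148333.
Each month: B ← B·(1+r) − £1,057.33.
Month 1: interest £89.74; balance after payment £5,082.41.
Month 2: interest £75.39; balance after payment £4,100.47.

£4,100.47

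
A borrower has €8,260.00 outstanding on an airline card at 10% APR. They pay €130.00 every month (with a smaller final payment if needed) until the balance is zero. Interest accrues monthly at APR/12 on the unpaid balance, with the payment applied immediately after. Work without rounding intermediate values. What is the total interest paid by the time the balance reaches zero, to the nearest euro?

Monthly rate r = 10%/12 = 0.833333% = 0.00833333.
Payoff takes n = ⌈−ln(1 − rB₀/P)/ln(1+r)⌉ = ⌈90.848⌉ = 91 payments; the last is €110.35.
Total paid = 90·€130.00 + €110.35 = €11,810.35.
Total interest = total paid − principal = €11,810.35 − €8,260.00 = €3,550.35.

€3,550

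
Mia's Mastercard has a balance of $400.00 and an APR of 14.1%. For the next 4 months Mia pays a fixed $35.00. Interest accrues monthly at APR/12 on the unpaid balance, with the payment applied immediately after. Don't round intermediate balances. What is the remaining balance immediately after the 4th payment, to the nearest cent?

$276.65

Monthly rate r = 14.1%/12 = 1.175% = 0.01175.
Each month: B ← B·(1+r) − $35.00.
Month 1: interest $4.70; balance after payment $369.70.
Month 2: interest $4.34; balance after payment $339.04.
Month 3: interest $3.98; balance after payment $308.03.
Month 4: interest $3.62; balance after payment $276.65.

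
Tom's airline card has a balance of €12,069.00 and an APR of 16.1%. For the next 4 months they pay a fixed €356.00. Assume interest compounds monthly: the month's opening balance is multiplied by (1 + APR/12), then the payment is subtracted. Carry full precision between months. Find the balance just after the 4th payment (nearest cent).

Monthly rate r = 16.1%/12 = 1.34167% = 0.0134167.
Each month: B ← B·(1+r) − €356.00.
Month 1: interest €161.93; balance after payment €11,874.93.
Month 2: interest €159.32; balance after payment €11,678.25.
Month 3: interest €156.68; balance after payment €11,478.93.
Month 4: interest €154.01; balance after payment €11,276.94.

€11,276.94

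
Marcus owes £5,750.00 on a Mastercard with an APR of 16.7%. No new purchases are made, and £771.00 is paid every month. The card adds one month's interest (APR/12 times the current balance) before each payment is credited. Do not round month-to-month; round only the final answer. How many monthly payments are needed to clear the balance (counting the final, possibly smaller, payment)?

Monthly rate r = 16.7%/12 = 1.39167% = 0.0139167.
Recurrence: B ← B·(1+r) − £771.00.
Month 1: interest £80.02; balance after payment £5,059.02.
Month 2: interest £70.40; balance after payment £4,358.43.
Closed form: n = −ln(1 − rB₀/P)/ln(1+r) = −ln(0.89621)/ln(1.01392) ≈ 7.929, so the balance reaches zero during payment 8.

8 payments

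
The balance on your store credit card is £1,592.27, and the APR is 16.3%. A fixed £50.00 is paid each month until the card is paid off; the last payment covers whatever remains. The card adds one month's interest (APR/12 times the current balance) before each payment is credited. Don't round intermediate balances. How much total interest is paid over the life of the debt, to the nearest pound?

Monthly rate r = 16.3%/12 = 1.35833% = 0.0135833.
Payoff takes n = ⌈−ln(1 − rB₀/P)/ln(1+r)⌉ = ⌈41.998⌉ = 42 payments; the last is £49.90.
Total paid = 41·£50.00 + £49.90 = £2,099.90.
Total interest = total paid − principal = £2,099.90 − £1,592.27 = £507.63.

£508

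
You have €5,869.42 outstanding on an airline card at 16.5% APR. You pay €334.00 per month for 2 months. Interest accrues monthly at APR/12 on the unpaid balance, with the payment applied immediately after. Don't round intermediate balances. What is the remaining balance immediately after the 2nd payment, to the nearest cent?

Monthly rate r = 16.5%/12 = 1.375% = 0.01375.
Each month: B ← B·(1+r) − €334.00.
Month 1: interest €80.70; balance after payment €5,616.12.
Month 2: interest €77.22; balance after payment €5,359.35.

€5,359.35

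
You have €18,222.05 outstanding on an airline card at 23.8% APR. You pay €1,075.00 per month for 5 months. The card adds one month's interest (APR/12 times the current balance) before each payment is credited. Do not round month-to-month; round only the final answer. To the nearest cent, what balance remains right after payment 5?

€14,509.71

Monthly rate r = 23.8%/12 = 1.98333% = 0.0198333.
Each month: B ← B·(1+r) − €1,075.00.
Month 1: interest €361.40; balance after payment €17,508.45.
Month 2: interest €347.25; balance after payment €16,780.70.
Month 3: interest €332.82; balance after payment €16,038.52.
Month 4: interest €318.10; balance after payment €15,281.62.
Month 5: interest €303.09; balance after payment €14,509.71.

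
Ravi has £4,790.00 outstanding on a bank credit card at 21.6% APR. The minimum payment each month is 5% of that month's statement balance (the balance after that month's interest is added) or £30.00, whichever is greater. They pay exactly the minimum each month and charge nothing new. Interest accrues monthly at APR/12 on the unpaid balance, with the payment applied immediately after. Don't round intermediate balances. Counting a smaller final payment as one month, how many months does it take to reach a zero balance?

Monthly rate r = 21.6%/12 = 1.8% = 0.018.
While 5% of the post-interest balance exceeds £30.00, each month B ← (B·(1+r))·(1 − 0.05), i.e. B shrinks by the factor (1+r)·0.95 = 0.9671.
This holds for months 1–63. Entering month 64 the balance is £582.15; 5% of the post-interest balance is now below £30.00, so the flat £30.00 minimum applies from here.
From month 64 a fixed £30.00 at rate r clears £582.15 in 25 more payments. Total: 63 + 25 = 88 months.

88 months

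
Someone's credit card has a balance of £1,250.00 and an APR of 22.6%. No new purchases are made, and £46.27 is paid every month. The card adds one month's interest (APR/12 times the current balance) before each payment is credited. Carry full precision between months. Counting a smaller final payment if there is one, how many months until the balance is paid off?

Monthly rate r = 22.6%/12 = 1.88333% = 0.0188333.
Recurrence: B ← B·(1+r) − £46.27.
Month 1: interest £23.54; balance after payment £1,227.27.
Month 2: interest £23.11; balance after payment £1,204.12.
Closed form: n = −ln(1 − rB₀/P)/ln(1+r) = −ln(0.49121)/ln(1.01883) ≈ 38.100, so the balance reaches zero during payment 39.

39 payments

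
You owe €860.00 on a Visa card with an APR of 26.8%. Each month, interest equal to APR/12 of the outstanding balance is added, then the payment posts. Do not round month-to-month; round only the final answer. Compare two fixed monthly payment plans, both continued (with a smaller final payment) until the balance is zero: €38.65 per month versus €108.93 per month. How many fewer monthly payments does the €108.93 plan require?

23 fewer payments

Monthly rate r = 26.8%/12 = 2.23333% = 0.0223333.
At €38.65/mo: n = ⌈−ln(1 − rB₀/P)/ln(1+r)⌉ = 32 payments (last €4.11); total interest = total paid − €860.00 = €342.26.
At €108.93/mo: 9 payments (last €85.39); total interest €96.83.
Payments saved = 32 − 9 = 23.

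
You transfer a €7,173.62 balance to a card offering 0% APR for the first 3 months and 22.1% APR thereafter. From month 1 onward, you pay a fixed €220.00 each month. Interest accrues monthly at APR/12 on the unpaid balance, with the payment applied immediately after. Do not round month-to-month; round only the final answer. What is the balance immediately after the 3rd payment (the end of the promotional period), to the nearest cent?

€6,513.62

Promo months 1–3 at r₀ = 0%/12 = 0; months 4+ at r₁ = 22.1%/12 = 0.0184167.
After month 3 (no interest yet): B = €7,173.62 − 3·€220.00 = €6,513.62.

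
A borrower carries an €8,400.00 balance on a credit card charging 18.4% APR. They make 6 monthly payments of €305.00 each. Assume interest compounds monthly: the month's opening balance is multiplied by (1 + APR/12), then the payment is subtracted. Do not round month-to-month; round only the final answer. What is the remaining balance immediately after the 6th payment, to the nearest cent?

Monthly rate r = 18.4%/12 = 1.53333% = 0.0153333.
Each month: B ← B·(1+r) − €305.00.
Month 1: interest €128.80; balance after payment €8,223.80.
Month 2: interest €126.10; balance after payment €8,044.90.
Month 3: interest €123.36; balance after payment €7,863.25.
Month 4: interest €120.57; balance after payment €7,678.82.
Month 5: interest €117.74; balance after payment €7,491.57.
Month 6: interest €114.87; balance after payment €7,301.44.

€7,301.44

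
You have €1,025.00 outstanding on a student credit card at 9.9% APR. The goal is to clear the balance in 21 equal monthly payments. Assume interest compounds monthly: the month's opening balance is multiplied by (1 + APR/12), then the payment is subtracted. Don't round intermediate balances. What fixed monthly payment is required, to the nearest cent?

€53.36

Monthly rate r = 9.9%/12 = 0.825% = 0.00825.
Level-payment amortization: P = B₀·r / (1 − (1+r)^(−n)) = 1025.00·0.00825 / (1 − 1.00825^(−21)).
Denominator 1 − (1+r)^(−21) = 0.158474742.
P = 8.45625 / 0.158474742 ≈ 53.36.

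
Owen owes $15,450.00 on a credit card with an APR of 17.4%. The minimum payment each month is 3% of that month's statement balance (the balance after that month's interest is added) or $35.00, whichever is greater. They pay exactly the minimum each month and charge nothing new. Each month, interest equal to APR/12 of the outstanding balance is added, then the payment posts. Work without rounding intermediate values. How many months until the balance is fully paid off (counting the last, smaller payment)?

Monthly rate r = 17.4%/12 = 1.45% = 0.0145.
While 3% of the post-interest balance exceeds $35.00, each month B ← (B·(1+r))·(1 − 0.03), i.e. B shrinks by the factor (1+r)·0.97 = 0.98406.
This holds for months 1–162. Entering month 163 the balance is $1,144.94; 3% of the post-interest balance is now below $35.00, so the flat $35.00 minimum applies from here.
From month 163 a fixed $35.00 at rate r clears $1,144.94 in 45 more payments. Total: 162 + 45 = 207 months.

207 months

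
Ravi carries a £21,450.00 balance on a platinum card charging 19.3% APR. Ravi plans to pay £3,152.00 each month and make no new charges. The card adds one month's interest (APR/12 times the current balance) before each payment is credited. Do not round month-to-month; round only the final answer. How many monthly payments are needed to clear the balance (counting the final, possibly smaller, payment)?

8 payments

Monthly rate r = 19.3%/12 = 1.60833% = 0.0160833.
Recurrence: B ← B·(1+r) − £3,152.00.
Month 1: interest £344.99; balance after payment £18,642.99.
Month 2: interest £299.84; balance after payment £15,790.83.
Closed form: n = −ln(1 − rB₀/P)/ln(1+r) = −ln(0.89055)/ln(1.01608) ≈ 7.265, so the balance reaches zero during payment 8.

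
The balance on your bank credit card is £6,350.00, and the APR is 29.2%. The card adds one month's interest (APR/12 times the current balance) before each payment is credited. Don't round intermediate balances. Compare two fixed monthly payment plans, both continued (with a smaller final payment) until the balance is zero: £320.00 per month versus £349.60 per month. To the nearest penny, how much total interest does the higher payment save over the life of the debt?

Monthly rate r = 29.2%/12 = 2.43333% = 0.0243333.
At £320.00/mo: n = ⌈−ln(1 − rB₀/P)/ln(1+r)⌉ = 28 payments (last £138.26); total interest = total paid − £6,350.00 = £2,428.26.
At £349.60/mo: 25 payments (last £93.23); total interest £2,133.63.
Interest saved = £2,428.26 − £2,133.63 = £294.63.

£294.63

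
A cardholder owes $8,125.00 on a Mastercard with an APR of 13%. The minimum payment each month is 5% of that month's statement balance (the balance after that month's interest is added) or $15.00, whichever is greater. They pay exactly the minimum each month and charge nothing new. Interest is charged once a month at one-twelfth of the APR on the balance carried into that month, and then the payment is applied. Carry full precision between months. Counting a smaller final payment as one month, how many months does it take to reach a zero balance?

Monthly rate r = 13%/12 = 1.08333% = 0.0108333.
While 5% of the post-interest balance exceeds $15.00, each month B ← (B·(1+r))·(1 − 0.05), i.e. B shrinks by the factor (1+r)·0.95 = 0.96029.
This holds for months 1–82. Entering month 83 the balance is $293.01; 5% of the post-interest balance is now below $15.00, so the flat $15.00 minimum applies from here.
From month 83 a fixed $15.00 at rate r clears $293.01 in 23 more payments. Total: 82 + 23 = 105 months.

105 months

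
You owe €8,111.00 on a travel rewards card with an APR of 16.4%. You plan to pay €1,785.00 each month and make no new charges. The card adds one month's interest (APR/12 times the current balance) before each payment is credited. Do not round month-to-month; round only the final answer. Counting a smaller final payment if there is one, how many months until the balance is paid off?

Monthly rate r = 16.4%/12 = 1.36667% = 0.0136667.
Recurrence: B ← B·(1+r) − €1,785.00.
Month 1: interest €110.85; balance after payment €6,436.85.
Month 2: interest €87.97; balance after payment €4,739.82.
Month 3: interest €64.78; balance after payment €3,019.60.
Month 4: interest €41.27; balance after payment €1,275.87.
Month 5: interest €17.44; balance after payment €0.00.

5 months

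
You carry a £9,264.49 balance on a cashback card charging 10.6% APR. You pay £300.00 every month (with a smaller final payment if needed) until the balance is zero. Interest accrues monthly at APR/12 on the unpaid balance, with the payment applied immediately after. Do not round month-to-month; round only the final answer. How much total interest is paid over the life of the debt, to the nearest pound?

£1,602

Monthly rate r = 10.6%/12 = 0.883333% = 0.00883333.
Payoff takes n = ⌈−ln(1 − rB₀/P)/ln(1+r)⌉ = ⌈36.220⌉ = 37 payments; the last is £66.17.
Total paid = 36·£300.00 + £66.17 = £10,866.17.
Total interest = total paid − principal = £10,866.17 − £9,264.49 = £1,601.68.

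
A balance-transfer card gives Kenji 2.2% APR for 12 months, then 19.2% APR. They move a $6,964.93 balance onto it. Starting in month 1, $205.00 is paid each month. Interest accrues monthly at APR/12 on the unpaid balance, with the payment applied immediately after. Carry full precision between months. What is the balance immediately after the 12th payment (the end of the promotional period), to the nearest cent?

Promo months 1–12 at r₀ = 2.2%/12 = 0.00183333; months 13+ at r₁ = 19.2%/12 = 0.016.
After month 12: iterate B ← B·(1+r₀) − $205.00 for 12 months → $4,634.76.

$4,634.76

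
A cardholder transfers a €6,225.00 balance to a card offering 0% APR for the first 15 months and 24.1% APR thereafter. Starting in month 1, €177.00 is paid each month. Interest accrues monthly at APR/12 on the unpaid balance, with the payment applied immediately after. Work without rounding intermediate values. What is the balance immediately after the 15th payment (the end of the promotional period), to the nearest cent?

€3,570.00

Promo months 1–15 at r₀ = 0%/12 = 0; months 16+ at r₁ = 24.1%/12 = 0.0200833.
After month 15 (no interest yet): B = €6,225.00 − 15·€177.00 = €3,570.00.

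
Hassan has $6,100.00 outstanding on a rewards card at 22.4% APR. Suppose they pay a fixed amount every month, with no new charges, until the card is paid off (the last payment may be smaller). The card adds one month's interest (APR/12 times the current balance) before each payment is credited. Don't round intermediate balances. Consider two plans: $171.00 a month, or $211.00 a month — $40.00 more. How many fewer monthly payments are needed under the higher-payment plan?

Monthly rate r = 22.4%/12 = 1.86667% = 0.0186667.
At $171.00/mo: n = ⌈−ln(1 − rB₀/P)/ln(1+r)⌉ = 60 payments (last $47.43); total interest = total paid − $6,100.00 = $4,036.43.
At $211.00/mo: 42 payments (last $199.70); total interest $2,750.70.
Payments saved = 60 − 42 = 18.

18 fewer payments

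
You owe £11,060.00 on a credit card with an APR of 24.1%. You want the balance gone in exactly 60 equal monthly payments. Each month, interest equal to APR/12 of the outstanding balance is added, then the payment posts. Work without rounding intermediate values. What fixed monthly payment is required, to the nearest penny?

£318.82

Monthly rate r = 24.1%/12 = 2.00833% = 0.0200833.
Level-payment amortization: P = B₀·r / (1 − (1+r)^(−n)) = 11060.00·0.0200833 / (1 − 1.02008^(−60)).
Denominator 1 − (1+r)^(−60) = 0.696708048.
P = 222.122 / 0.696708048 ≈ 318.82.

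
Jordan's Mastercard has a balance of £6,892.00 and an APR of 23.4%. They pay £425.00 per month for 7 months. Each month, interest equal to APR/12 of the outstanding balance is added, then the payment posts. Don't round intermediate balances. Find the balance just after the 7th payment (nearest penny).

£4,734.81

Monthly rate r = 23.4%/12 = 1.95% = 0.0195.
Each month: B ← B·(1+r) − £425.00.
Month 1: interest £134.39; balance after payment £6,601.39.
Month 2: interest £128.73; balance after payment £6,305.12.
Month 3: interest £122.95; balance after payment £6,003.07.
Month 4: interest £117.06; balance after payment £5,695.13.
Month 5: interest £111.06; balance after payment £5,381.19.
Month 6: interest £104.93; balance after payment £5,061.12.
Month 7: interest £98.69; balance after payment £4,734.81.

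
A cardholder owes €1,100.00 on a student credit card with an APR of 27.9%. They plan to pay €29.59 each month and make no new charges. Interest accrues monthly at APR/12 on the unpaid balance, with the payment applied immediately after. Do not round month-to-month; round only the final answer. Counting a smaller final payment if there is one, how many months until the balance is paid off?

87 months

Monthly rate r = 27.9%/12 = 2.325% = 0.02325.
Recurrence: B ← B·(1+r) − €29.59.
Month 1: interest €25.57; balance after payment €1,095.99.
Month 2: interest €25.48; balance after payment €1,091.88.
Closed form: n = −ln(1 − rB₀/P)/ln(1+r) = −ln(0.13569)/ln(1.02325) ≈ 86.905, so the balance reaches zero during payment 87.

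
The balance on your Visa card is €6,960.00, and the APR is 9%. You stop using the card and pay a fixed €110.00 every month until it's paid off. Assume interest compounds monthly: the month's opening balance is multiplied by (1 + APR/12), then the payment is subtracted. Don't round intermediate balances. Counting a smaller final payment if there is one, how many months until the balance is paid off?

Monthly rate r = 9%/12 = 0.75% = 0.0075.
Recurrence: B ← B·(1+r) − €110.00.
Month 1: interest €52.20; balance after payment €6,902.20.
Month 2: interest €51.77; balance after payment €6,843.97.
Closed form: n = −ln(1 − rB₀/P)/ln(1+r) = −ln(0.52545)/ln(1.0075) ≈ 86.120, so the balance reaches zero during payment 87.

87 months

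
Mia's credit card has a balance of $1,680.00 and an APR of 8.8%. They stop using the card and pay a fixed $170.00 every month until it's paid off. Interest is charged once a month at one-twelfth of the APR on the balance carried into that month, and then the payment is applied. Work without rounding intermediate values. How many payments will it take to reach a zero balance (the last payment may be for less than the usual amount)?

11 payments

Monthly rate r = 8.8%/12 = 0.733333% = 0.00733333.
Recurrence: B ← B·(1+r) − $170.00.
Month 1: interest $12.32; balance after payment $1,522.32.
Month 2: interest $11.16; balance after payment $1,363.48.
Closed form: n = −ln(1 − rB₀/P)/ln(1+r) = −ln(0.92753)/ln(1.00733) ≈ 10.296, so the balance reaches zero during payment 11.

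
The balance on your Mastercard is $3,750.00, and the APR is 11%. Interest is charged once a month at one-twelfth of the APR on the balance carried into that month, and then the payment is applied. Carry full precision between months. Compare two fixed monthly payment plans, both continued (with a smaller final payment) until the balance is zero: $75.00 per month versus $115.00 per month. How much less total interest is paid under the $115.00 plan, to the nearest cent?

Monthly rate r = 11%/12 = 0.916667% = 0.00916667.
At $75.00/mo: n = ⌈−ln(1 − rB₀/P)/ln(1+r)⌉ = 68 payments (last $14.32); total interest = total paid − $3,750.00 = $1,289.32.
At $115.00/mo: 39 payments (last $105.61); total interest $725.61.
Interest saved = $1,289.32 − $725.61 = $563.71.

$563.71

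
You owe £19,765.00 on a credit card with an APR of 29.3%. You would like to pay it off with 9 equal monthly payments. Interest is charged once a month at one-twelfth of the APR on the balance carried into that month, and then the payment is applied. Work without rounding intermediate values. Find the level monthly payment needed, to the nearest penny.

Monthly rate r = 29.3%/12 = 2.44167% = 0.0244167.
Level-payment amortization: P = B₀·r / (1 − (1+r)^(−n)) = 19765.00·0.0244167 / (1 − 1.02442^(−9)).
Denominator 1 − (1+r)^(−9) = 0.195158652.
P = 482.595 / 0.195158652 ≈ 2472.84.

£2,472.84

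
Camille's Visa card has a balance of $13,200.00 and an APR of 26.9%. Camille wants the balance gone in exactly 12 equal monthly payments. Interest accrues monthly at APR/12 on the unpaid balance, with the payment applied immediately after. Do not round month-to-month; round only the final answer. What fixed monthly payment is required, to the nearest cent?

$1,266.79

Monthly rate r = 26.9%/12 = 2.24167% = 0.0224167.
Level-payment amortization: P = B₀·r / (1 − (1+r)^(−n)) = 13200.00·0.0224167 / (1 − 1.02242^(−12)).
Denominator 1 − (1+r)^(−12) = 0.233583308.
P = 295.9 / 0.233583308 ≈ 1266.79.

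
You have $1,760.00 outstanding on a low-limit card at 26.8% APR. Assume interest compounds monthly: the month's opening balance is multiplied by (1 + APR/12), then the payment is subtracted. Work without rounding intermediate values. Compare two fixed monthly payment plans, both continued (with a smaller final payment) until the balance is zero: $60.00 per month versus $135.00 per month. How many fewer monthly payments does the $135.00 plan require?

33 fewer payments

Monthly rate r = 26.8%/12 = 2.23333% = 0.0223333.
At $60.00/mo: n = ⌈−ln(1 − rB₀/P)/ln(1+r)⌉ = 49 payments (last $11.86); total interest = total paid − $1,760.00 = $1,131.86.
At $135.00/mo: 16 payments (last $78.67); total interest $343.67.
Payments saved = 49 − 16 = 33.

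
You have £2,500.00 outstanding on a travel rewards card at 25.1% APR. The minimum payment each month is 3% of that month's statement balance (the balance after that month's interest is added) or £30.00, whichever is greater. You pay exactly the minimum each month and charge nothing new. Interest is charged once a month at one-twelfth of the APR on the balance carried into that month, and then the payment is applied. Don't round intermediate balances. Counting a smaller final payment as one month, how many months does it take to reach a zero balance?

152 months

Monthly rate r = 25.1%/12 = 2.09167% = 0.0209167.
While 3% of the post-interest balance exceeds £30.00, each month B ← (B·(1+r))·(1 − 0.03), i.e. B shrinks by the factor (1+r)·0.97 = 0.99029.
This holds for months 1–97. Entering month 98 the balance is £970.19; 3% of the post-interest balance is now below £30.00, so the flat £30.00 minimum applies from here.
From month 98 a fixed £30.00 at rate r clears £970.19 in 55 more payments. Total: 97 + 55 = 152 months.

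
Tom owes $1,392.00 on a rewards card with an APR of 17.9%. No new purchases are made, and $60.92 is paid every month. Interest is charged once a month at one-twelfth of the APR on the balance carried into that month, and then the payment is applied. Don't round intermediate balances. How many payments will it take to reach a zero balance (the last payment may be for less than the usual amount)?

Monthly rate r = 17.9%/12 = 1.49167% = 0.0149167.
Recurrence: B ← B·(1+r) − $60.92.
Month 1: interest $20.76; balance after payment $1,351.84.
Month 2: interest $20.17; balance after payment $1,311.09.
Closed form: n = −ln(1 − rB₀/P)/ln(1+r) = −ln(0.65916)/ln(1.01492) ≈ 28.149, so the balance reaches zero during payment 29.

29 payments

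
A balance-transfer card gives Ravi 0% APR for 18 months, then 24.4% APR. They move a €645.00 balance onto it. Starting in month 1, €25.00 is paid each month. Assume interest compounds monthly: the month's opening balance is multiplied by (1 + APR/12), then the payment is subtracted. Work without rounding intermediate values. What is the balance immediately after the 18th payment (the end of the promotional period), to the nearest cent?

€195.00

Promo months 1–18 at r₀ = 0%/12 = 0; months 19+ at r₁ = 24.4%/12 = 0.0203333.
After month 18 (no interest yet): B = €645.00 − 18·€25.00 = €195.00.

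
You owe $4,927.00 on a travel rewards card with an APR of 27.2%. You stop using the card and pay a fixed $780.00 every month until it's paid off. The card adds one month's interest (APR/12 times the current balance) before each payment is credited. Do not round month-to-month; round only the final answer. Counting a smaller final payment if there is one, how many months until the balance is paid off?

7 payments

Monthly rate r = 27.2%/12 = 2.26667% = 0.0226667.
Recurrence: B ← B·(1+r) − $780.00.
Month 1: interest $111.68; balance after payment $4,258.68.
Month 2: interest $96.53; balance after payment $3,575.21.
Closed form: n = −ln(1 − rB₀/P)/ln(1+r) = −ln(0.85682)/ln(1.02267) ≈ 6.894, so the balance reaches zero during payment 7.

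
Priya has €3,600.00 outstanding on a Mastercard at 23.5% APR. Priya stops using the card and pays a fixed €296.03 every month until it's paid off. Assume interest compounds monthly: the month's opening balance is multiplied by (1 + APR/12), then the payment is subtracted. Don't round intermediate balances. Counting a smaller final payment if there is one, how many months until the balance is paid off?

Monthly rate r = 23.5%/12 = 1.95833% = 0.0195833.
Recurrence: B ← B·(1+r) − €296.03.
Month 1: interest €70.50; balance after payment €3,374.47.
Month 2: interest €66.08; balance after payment €3,144.52.
Closed form: n = −ln(1 − rB₀/P)/ln(1+r) = −ln(0.76185)/ln(1.01958) ≈ 14.025, so the balance reaches zero during payment 15.

15 payments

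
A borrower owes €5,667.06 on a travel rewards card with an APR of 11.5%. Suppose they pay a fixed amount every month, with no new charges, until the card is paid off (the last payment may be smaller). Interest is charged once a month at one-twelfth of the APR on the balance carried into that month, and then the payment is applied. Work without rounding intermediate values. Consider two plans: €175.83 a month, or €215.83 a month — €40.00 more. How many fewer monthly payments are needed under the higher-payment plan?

8 fewer payments

Monthly rate r = 11.5%/12 = 0.958333% = 0.00958333.
At €175.83/mo: n = ⌈−ln(1 − rB₀/P)/ln(1+r)⌉ = 39 payments (last €129.22); total interest = total paid − €5,667.06 = €1,143.70.
At €215.83/mo: 31 payments (last €84.58); total interest €892.42.
Payments saved = 39 − 31 = 8.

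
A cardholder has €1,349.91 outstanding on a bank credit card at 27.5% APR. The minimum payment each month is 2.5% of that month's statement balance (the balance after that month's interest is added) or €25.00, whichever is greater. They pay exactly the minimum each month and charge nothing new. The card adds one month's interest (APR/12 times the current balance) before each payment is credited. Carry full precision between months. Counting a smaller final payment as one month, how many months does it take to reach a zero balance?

222 months

Monthly rate r = 27.5%/12 = 2.29167% = 0.0229167.
While 2.5% of the post-interest balance exceeds €25.00, each month B ← (B·(1+r))·(1 − 0.025), i.e. B shrinks by the factor (1+r)·0.975 = 0.99734.
This holds for months 1–122. Entering month 123 the balance is €975.84; 2.5% of the post-interest balance is now below €25.00, so the flat €25.00 minimum applies from here.
From month 123 a fixed €25.00 at rate r clears €975.84 in 100 more payments. Total: 122 + 100 = 222 months.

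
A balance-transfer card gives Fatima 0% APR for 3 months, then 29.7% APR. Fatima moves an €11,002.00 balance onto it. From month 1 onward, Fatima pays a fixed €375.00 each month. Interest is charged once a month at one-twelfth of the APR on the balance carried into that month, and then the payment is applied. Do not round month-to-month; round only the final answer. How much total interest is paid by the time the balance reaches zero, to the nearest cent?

€6,308.75

Promo months 1–3 at r₀ = 0%/12 = 0; months 4+ at r₁ = 29.7%/12 = 0.02475.
After month 3 (no interest yet): B = €11,002.00 − 3·€375.00 = €9,877.00.
Then at r₁ with €375.00/mo: n₂ = −ln(1 − r₁·B/P)/ln(1+r₁) ≈ 43.16 → 44 more payments.
Total paid = 46·€375.00 + €60.75 = €17,310.75; interest = €17,310.75 − €11,002.00 = €6,308.75.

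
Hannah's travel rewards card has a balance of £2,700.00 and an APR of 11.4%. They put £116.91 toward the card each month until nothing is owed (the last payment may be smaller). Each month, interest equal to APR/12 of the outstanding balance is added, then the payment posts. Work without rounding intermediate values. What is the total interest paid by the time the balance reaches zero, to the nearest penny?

Monthly rate r = 11.4%/12 = 0.95% = 0.0095.
Payoff takes n = ⌈−ln(1 − rB₀/P)/ln(1+r)⌉ = ⌈26.196⌉ = 27 payments; the last is £23.06.
Total paid = 26·£116.91 + £23.06 = £3,062.72.
Total interest = total paid − principal = £3,062.72 − £2,700.00 = £362.72.

£362.72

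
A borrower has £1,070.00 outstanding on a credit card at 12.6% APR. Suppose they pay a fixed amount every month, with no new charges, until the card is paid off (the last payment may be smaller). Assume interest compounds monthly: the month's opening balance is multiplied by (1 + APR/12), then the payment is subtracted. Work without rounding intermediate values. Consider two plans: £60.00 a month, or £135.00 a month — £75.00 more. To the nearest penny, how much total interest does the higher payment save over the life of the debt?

Monthly rate r = 12.6%/12 = 1.05% = 0.0105.
At £60.00/mo: n = ⌈−ln(1 − rB₀/P)/ln(1+r)⌉ = 20 payments (last £51.00); total interest = total paid − £1,070.00 = £121.00.
At £135.00/mo: 9 payments (last £43.17); total interest £53.17.
Interest saved = £121.00 − £53.17 = £67.83.

£67.83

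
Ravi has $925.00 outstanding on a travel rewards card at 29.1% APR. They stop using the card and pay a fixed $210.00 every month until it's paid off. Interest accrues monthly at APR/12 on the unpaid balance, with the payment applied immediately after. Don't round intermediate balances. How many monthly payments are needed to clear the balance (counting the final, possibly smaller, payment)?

Monthly rate r = 29.1%/12 = 2.425% = 0.02425.
Recurrence: B ← B·(1+r) − $210.00.
Month 1: interest $22.43; balance after payment $737.43.
Month 2: interest $17.88; balance after payment $545.31.
Month 3: interest $13.22; balance after payment $348.54.
Month 4: interest $8.45; balance after payment $146.99.
Month 5: interest $3.56; balance after payment $0.00.

5 months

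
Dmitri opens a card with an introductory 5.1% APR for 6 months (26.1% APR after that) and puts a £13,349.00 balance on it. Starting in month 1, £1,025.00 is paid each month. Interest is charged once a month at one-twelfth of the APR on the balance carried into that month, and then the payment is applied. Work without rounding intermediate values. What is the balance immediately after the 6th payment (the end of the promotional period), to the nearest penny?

£7,477.32

Promo months 1–6 at r₀ = 5.1%/12 = 0.00425; months 7+ at r₁ = 26.1%/12 = 0.02175.
After month 6: iterate B ← B·(1+r₀) − £1,025.00 for 6 months → £7,477.32.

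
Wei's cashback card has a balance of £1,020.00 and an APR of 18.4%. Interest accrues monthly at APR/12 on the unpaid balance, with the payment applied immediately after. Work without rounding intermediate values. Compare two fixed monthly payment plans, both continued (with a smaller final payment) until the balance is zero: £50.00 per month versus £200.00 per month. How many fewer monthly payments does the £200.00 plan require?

19 fewer payments

Monthly rate r = 18.4%/12 = 1.53333% = 0.0153333.
At £50.00/mo: n = ⌈−ln(1 − rB₀/P)/ln(1+r)⌉ = 25 payments (last £32.69); total interest = total paid − £1,020.00 = £212.69.
At £200.00/mo: 6 payments (last £70.56); total interest £50.56.
Payments saved = 25 − 6 = 19.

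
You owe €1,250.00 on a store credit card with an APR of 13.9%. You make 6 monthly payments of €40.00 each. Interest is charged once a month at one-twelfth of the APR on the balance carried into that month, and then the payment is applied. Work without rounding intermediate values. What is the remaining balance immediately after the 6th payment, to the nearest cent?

€1,092.37

Monthly rate r = 13.9%/12 = 1.15833% = 0.0115833.
Each month: B ← B·(1+r) − €40.00.
Month 1: interest €14.48; balance after payment €1,224.48.
Month 2: interest €14.18; balance after payment €1,198.66.
Month 3: interest €13.88; balance after payment €1,172.55.
Month 4: interest €13.58; balance after payment €1,146.13.
Month 5: interest €13.28; balance after payment €1,119.41.
Month 6: interest €12.97; balance after payment €1,092.37.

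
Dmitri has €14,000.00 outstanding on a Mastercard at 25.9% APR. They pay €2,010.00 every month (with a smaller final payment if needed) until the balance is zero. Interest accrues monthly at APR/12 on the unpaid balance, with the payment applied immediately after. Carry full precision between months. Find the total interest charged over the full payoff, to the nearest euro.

€1,339

Monthly rate r = 25.9%/12 = 2.15833% = 0.0215833.
Payoff takes n = ⌈−ln(1 − rB₀/P)/ln(1+r)⌉ = ⌈7.629⌉ = 8 payments; the last is €1,269.46.
Total paid = 7·€2,010.00 + €1,269.46 = €15,339.46.
Total interest = total paid − principal = €15,339.46 − €14,000.00 = €1,339.46.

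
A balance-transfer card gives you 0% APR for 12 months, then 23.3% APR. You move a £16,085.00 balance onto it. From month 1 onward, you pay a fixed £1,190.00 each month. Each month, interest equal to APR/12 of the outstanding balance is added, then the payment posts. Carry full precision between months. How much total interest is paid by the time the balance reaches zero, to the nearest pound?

Promo months 1–12 at r₀ = 0%/12 = 0; months 13+ at r₁ = 23.3%/12 = 0.0194167.
After month 12 (no interest yet): B = £16,085.00 − 12·£1,190.00 = £1,805.00.
Then at r₁ with £1,190.00/mo: n₂ = −ln(1 − r₁·B/P)/ln(1+r₁) ≈ 1.55 → 2 more payments.
Total paid = 13·£1,190.00 + £662.67 = £16,132.67; interest = £16,132.67 − £16,085.00 = £47.67.

£48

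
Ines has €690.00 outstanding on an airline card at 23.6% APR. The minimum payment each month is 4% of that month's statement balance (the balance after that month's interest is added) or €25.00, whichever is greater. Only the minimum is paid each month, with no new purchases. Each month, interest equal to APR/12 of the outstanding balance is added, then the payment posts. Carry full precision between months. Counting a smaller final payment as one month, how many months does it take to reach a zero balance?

Monthly rate r = 23.6%/12 = 1.96667% = 0.0196667.
While 4% of the post-interest balance exceeds €25.00, each month B ← (B·(1+r))·(1 − 0.04), i.e. B shrinks by the factor (1+r)·0.96 = 0.97888.
This holds for months 1–6. Entering month 7 the balance is €607.05; 4% of the post-interest balance is now below €25.00, so the flat €25.00 minimum applies from here.
From month 7 a fixed €25.00 at rate r clears €607.05 in 34 more payments. Total: 6 + 34 = 40 months.

40 months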